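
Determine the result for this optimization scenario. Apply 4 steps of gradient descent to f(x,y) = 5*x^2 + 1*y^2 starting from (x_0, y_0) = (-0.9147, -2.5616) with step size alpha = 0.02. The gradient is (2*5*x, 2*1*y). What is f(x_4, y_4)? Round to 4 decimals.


Gradient descent on f(x,y) = 5*x^2 + 1*y^2.
Starting point: (-0.9147, -2.5616), alpha = 0.02
Step 1: grad_x = 2*5*-0.9147 = -9.147, grad_y = 2*1*-2.5616 = -5.1232
  x_1 = -0.9147 - 0.02*-9.147 = -0.7318
  y_1 = -2.5616 - 0.02*-5.1232 = -2.4591
Step 2: grad_x = 2*5*-0.7318 = -7.3176, grad_y = 2*1*-2.4591 = -4.9183
  x_2 = -0.7318 - 0.02*-7.3176 = -0.5854
  y_2 = -2.4591 - 0.02*-4.9183 = -2.3608
Step 3: grad_x = 2*5*-0.5854 = -5.8541, grad_y = 2*1*-2.3608 = -4.7215
  x_3 = -0.5854 - 0.02*-5.8541 = -0.4683
  y_3 = -2.3608 - 0.02*-4.7215 = -2.2663
Step 4: grad_x = 2*5*-0.4683 = -4.6833, grad_y = 2*1*-2.2663 = -4.5327
  x_4 = -0.4683 - 0.02*-4.6833 = -0.3747
  y_4 = -2.2663 - 0.02*-4.5327 = -2.1757
f(-0.3747, -2.1757) = 5*(-0.3747)^2 + 1*(-2.1757)^2 = 5.4355


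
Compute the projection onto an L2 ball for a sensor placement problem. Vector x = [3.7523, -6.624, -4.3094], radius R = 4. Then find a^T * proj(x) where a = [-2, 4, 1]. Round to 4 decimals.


Step 1: Compute ||x|| (intermediates to 6 decimals).
||x|| = sqrt(3.7523^2 + (-6.624)^2 + (-4.3094)^2) = 8.748032
Step 2: Project.
Since ||x|| > R, scale = R/||x|| = 4/8.748032 = 0.457246, proj(x) = scale * x
proj(x) = [1.715724, -3.028798, -1.970456]
Step 3: Dot product.
a^T * proj(x) = -2*1.715724 + 4*(-3.028798) + 1*(-1.970456) = -17.5171


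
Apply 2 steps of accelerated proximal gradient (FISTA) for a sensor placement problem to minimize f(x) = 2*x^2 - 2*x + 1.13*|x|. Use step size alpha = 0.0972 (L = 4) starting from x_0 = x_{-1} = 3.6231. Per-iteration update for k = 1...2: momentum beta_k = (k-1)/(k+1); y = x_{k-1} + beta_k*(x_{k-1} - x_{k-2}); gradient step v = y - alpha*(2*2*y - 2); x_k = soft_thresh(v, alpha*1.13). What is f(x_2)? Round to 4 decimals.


FISTA on f(x) = 2*x^2 - 2*x + 1.13*|x|
L = 4, alpha = 0.0972
Iteration 1: beta = 0.0, y = 3.6231 + 0.0*(3.6231 - 3.6231) = 3.6231
  grad(y) = 12.4924, v = y - alpha*grad = 2.4088
  prox(v) = soft_thresh(2.4088, 0.1098) = 2.299
Iteration 2: beta = 0.3333, y = 2.299 + 0.3333*(2.299 - 3.6231) = 1.8576
  grad(y) = 5.4305, v = y - alpha*grad = 1.3298
  prox(v) = soft_thresh(1.3298, 0.1098) = 1.22
f(x_2) = 2*1.22^2 - 2*1.22 + 1.13*|1.22| = 1.9152


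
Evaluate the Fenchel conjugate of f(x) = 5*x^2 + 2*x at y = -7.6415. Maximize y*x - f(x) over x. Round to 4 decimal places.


f*(y) = sup_x {y*x - a*x^2 - b*x} = sup_x {(y-b)*x - a*x^2}
FOC: (y - b) - 2a*x = 0 => x* = (y - b)/(2a)
x* = (-7.6415 - 2)/(2*5) = -0.9642
f*(-7.6415) = (y-b)^2/(4a) = (-7.6415 - 2)^2/(4*5)
= 92.9585/20 = 4.6479


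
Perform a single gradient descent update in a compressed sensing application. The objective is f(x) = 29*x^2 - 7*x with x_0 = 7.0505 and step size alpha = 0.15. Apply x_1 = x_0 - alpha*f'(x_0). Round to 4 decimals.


We compute the gradient at x_0 and apply the update.
f'(x) = 58*x - 7
f'(7.0505) = 58*7.0505 - 7 = 401.929
x_1 = 7.0505 - 0.15*401.929 = -53.2389


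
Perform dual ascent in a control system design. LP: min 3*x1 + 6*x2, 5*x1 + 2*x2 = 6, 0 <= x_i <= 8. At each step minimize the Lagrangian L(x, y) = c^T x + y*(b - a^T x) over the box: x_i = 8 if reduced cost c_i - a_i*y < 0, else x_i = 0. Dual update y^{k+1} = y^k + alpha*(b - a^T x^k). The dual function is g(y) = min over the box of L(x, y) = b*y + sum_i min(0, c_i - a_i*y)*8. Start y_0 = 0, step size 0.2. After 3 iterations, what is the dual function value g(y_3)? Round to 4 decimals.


Dual ascent for LP: min 3*x1 + 6*x2, 5*x1 + 2*x2 = 6, 0 <= x_i <= 8
Step 1: y^k = 0.0, reduced costs: (3.0, 6.0)
  x^k = (0.0, 0.0), subgradient = b - a^T x = 6.0
  y^{k+1} = 0.0 + 0.2*6.0 = 1.2
Step 2: y^k = 1.2, reduced costs: (-3.0, 3.6)
  x^k = (8.0, 0.0), subgradient = b - a^T x = -34.0
  y^{k+1} = 1.2 + 0.2*-34.0 = -5.6
Step 3: y^k = -5.6, reduced costs: (31.0, 17.2)
  x^k = (0.0, 0.0), subgradient = b - a^T x = 6.0
  y^{k+1} = -5.6 + 0.2*6.0 = -4.4
Dual objective at y_3 = -4.4: reduced costs (25.0, 14.8), box minimizer x = (0.0, 0.0)
g(y_3) = b*y + (c1 - a1*y)*x1 + (c2 - a2*y)*x2 = 6*(-4.4) + 25.0*0.0 + 14.8*0.0 = -26.4 + 0.0 + 0.0 = -26.4


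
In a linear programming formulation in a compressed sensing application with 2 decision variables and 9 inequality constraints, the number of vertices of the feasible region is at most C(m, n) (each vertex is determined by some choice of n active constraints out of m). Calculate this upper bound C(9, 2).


Each vertex corresponds to some choice of n active constraints out of m, so the number of vertices is at most C(m, n) = m! / (n!(m-n)!).
m = 9, n = 2
Numerator: 9 * 8
Denominator: 2! = 2
C(9, 2) = 36


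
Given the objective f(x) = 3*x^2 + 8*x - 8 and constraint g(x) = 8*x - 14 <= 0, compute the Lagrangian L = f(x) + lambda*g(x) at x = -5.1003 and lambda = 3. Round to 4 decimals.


Step 1: Evaluate f(x).
f(-5.1003) = 3*(-5.1003)^2 + 8*(-5.1003) - 8 = 29.2368
Step 2: Evaluate g(x).
g(-5.1003) = 8*-5.1003 - 14 = -54.8024
Step 3: Compute Lagrangian.
L = 29.2368 + 3*-54.8024 = -135.1704


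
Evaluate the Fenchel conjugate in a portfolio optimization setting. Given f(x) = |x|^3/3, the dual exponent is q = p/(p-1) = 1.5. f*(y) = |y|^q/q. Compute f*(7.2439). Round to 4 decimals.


The conjugate exponent q satisfies 1/p + 1/q = 1.
p = 3, so q = 3/(3 - 1) = 1.5
|y|^q = 7.2439^1.5 = 19.4966
f*(7.2439) = 19.4966 / 1.5 = 12.9977


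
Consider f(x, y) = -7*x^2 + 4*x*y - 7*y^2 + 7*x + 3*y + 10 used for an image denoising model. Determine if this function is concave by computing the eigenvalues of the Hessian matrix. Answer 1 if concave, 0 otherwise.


The Hessian of f(x,y) = -7*x^2 + 4*x*y - 7*y^2 + 7*x + 3*y + 10 is:
H = [[-14, 4], [4, -14]]
Trace = -14 - 14 = -28
Determinant = -14*-14 - (4)^2 = 180
Discriminant = (-28)^2 - 4*180 = 64.0
Eigenvalues: lambda_1 = -18.0, lambda_2 = -10.0
The function is concave.

1


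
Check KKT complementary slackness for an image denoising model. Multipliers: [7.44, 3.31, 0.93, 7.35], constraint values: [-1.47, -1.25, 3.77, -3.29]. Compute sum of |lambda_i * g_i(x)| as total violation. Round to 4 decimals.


KKT complementary slackness check:
lambda_1 * g_1 = 7.44 * -1.47 = -10.9368
lambda_2 * g_2 = 3.31 * -1.25 = -4.1375
lambda_3 * g_3 = 0.93 * 3.77 = 3.5061
lambda_4 * g_4 = 7.35 * -3.29 = -24.1815
Total violation = 10.9368 + 4.1375 + 3.5061 + 24.1815 = 42.7619


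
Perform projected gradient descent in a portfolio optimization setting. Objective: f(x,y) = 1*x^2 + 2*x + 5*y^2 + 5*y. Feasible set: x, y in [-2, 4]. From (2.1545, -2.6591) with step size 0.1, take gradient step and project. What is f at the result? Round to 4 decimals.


Step 1: Compute gradient at (2.1545, -2.6591).
grad_x = 2*1*2.1545 + 2 = 6.309
grad_y = 2*5*-2.6591 + 5 = -21.591
Step 2: Gradient step.
x_raw = 2.1545 - 0.1*6.309 = 1.5236
y_raw = -2.6591 - 0.1*-21.591 = -0.5
Step 3: Project onto [-2, 4].
x_proj = clip(1.5236) = 1.5236
y_proj = clip(-0.5) = -0.5
Step 4: Evaluate f.
f(1.5236, -0.5) = 4.1186


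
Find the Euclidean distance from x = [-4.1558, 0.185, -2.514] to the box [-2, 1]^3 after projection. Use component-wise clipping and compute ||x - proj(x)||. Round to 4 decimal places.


Project each component onto [-2, 1].
clip(-4.1558) = -2.0, clip(0.185) = 0.185, clip(-2.514) = -2.0
Projection = [-2.0, 0.185, -2.0]
Squared diffs: [4.6475, 0.0, 0.2642]
Distance = sqrt(4.9117) = 2.2162


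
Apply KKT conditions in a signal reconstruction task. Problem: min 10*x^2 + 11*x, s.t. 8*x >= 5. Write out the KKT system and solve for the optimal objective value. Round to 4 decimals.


Step 1: Try lambda = 0 (constraint inactive).
x_unc = -11/(2*10) = -0.55
Check: 8*-0.55 = -4.4 < 5 -- violated!
Step 2: Constraint must be active: 8*x = 5
x* = 5/8 = 0.625
lambda = (2*10*0.625 + 11)/8 = 2.9375
Step 3: Compute optimal value.
f(x*) = 10*0.625^2 + 11*0.625 = 10.7813


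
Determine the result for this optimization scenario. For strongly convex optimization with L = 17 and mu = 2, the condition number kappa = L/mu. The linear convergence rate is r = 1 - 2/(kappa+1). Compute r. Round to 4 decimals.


Step 1: Compute the condition number.
kappa = L/mu = 17/2 = 8.5
Step 2: Compute the convergence rate.
r = 1 - 2/(kappa + 1) = 1 - 2*mu/(L + mu) = (L - mu)/(L + mu) = 15/19 = 0.7895


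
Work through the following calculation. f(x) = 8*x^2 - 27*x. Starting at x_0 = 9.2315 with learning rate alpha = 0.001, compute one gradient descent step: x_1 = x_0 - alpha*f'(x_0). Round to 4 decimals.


We compute the gradient at x_0 and apply the update.
f'(x) = 16*x - 27
f'(9.2315) = 16*9.2315 - 27 = 120.704
x_1 = 9.2315 - 0.001*120.704 = 9.1108


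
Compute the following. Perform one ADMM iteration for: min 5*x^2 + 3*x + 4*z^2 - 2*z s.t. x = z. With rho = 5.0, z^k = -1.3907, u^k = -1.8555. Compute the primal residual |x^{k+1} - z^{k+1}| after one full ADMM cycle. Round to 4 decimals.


ADMM iteration with rho = 5.0, z^k = -1.3907, u^k = -1.8555
Step 1: x-update.
Minimize 5*x^2 + 3*x + (5.0/2)*(x + 1.3907 - 1.8555)^2
FOC: (2*5 + 5.0)*x = -3 + 5.0*(-1.3907 + 1.8555)
x^{k+1} = -0.0451
Step 2: z-update.
Minimize 4*z^2 - 2*z + (5.0/2)*(-0.0451 - z - 1.8555)^2
FOC: (2*4 + 5.0)*z = 2 + 5.0*(-0.0451 - 1.8555)
z^{k+1} = -0.5771
Step 3: u-update.
u^{k+1} = -1.8555 - 0.0451 + 0.5771 = -1.3234
Step 4: Primal residual = |-0.0451 + 0.5771| = 0.5321


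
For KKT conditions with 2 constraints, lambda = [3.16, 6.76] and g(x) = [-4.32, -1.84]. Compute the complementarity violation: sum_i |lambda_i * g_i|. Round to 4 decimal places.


KKT complementary slackness check:
lambda_1 * g_1 = 3.16 * -4.32 = -13.6512
lambda_2 * g_2 = 6.76 * -1.84 = -12.4384
Total violation = 13.6512 + 12.4384 = 26.0896


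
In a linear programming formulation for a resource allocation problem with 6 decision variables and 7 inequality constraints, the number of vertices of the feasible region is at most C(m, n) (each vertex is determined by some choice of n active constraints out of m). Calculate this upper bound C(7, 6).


Each vertex corresponds to some choice of n active constraints out of m, so the number of vertices is at most C(m, n) = m! / (n!(m-n)!).
m = 7, n = 6
Numerator: 7 * 6 * 5 * 4 * 3 * 2
Denominator: 6! = 720
C(7, 6) = 7


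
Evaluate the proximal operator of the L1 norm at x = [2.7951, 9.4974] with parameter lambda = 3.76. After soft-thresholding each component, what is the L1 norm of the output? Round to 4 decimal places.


Soft-thresholding with lambda = 3.76:
prox(2.7951) = sign(2.7951)*max(|2.7951| - 3.76, 0) = 0.0
prox(9.4974) = sign(9.4974)*max(|9.4974| - 3.76, 0) = 5.7374
prox(x) = [0.0, 5.7374]
||prox(x)||_1 = 0.0 + 5.7374 = 5.7374


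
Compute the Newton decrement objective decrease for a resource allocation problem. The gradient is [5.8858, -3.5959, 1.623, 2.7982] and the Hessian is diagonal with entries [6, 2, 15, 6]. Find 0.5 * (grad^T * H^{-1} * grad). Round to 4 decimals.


Step 1: H is diagonal, so H^(-1) * g = [0.981, -1.798, 0.1082, 0.4664].
Step 2: g^T H^(-1) g = sum_i g_i^2 / H_ii
  = (5.8858)^2/6 + (-3.5959)^2/2 + (1.623)^2/15 + (2.7982)^2/6
  = 5.7738 + 6.4652 + 0.1756 + 1.305 = 13.7196
Step 3: Objective decrease = 0.5 * g^T H^(-1) g = 6.8598


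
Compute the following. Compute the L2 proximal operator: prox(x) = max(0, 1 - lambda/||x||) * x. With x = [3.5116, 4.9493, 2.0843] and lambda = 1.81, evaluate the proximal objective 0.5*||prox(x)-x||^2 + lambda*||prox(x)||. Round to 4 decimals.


Step 1: Compute ||x||.
||x|| = 6.4165
Step 2: Compute scaling factor.
scale = max(0, 1 - 1.81/6.4165) = 0.7179
Step 3: prox(x) = [2.521, 3.5532, 1.4963]
||prox(x)|| = 4.6065
Step 4: Proximal objective.
0.5*||prox-x||^2 = 1.6381
lambda*||prox|| = 8.3378
Total = 9.9758


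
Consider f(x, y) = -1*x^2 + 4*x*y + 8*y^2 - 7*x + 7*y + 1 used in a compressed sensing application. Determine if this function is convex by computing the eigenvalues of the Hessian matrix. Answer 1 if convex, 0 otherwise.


The Hessian of f(x,y) = -1*x^2 + 4*x*y + 8*y^2 - 7*x + 7*y + 1 is:
H = [[-2, 4], [4, 16]]
Trace = -2 + 16 = 14
Determinant = -2*16 - (4)^2 = -48
Discriminant = (14)^2 - 4*-48 = 388.0
Eigenvalues: lambda_1 = -2.8489, lambda_2 = 16.8489
The function is not convex.

0


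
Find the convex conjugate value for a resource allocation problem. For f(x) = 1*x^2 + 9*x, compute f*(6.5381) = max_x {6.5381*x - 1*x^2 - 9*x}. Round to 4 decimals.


f*(y) = sup_x {y*x - a*x^2 - b*x} = sup_x {(y-b)*x - a*x^2}
FOC: (y - b) - 2a*x = 0 => x* = (y - b)/(2a)
x* = (6.5381 - 9)/(2*1) = -1.231
f*(6.5381) = (y-b)^2/(4a) = (6.5381 - 9)^2/(4*1)
= 6.061/4 = 1.5152


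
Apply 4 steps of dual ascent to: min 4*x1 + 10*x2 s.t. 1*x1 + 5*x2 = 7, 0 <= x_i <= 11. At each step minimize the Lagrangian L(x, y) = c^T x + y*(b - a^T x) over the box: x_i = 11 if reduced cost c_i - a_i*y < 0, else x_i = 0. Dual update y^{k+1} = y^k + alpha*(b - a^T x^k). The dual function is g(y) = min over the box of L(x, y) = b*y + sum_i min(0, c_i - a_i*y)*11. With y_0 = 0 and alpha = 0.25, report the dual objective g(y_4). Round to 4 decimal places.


Dual ascent for LP: min 4*x1 + 10*x2, 1*x1 + 5*x2 = 7, 0 <= x_i <= 11
Step 1: y^k = 0.0, reduced costs: (4.0, 10.0)
  x^k = (0.0, 0.0), subgradient = b - a^T x = 7.0
  y^{k+1} = 0.0 + 0.25*7.0 = 1.75
Step 2: y^k = 1.75, reduced costs: (2.25, 1.25)
  x^k = (0.0, 0.0), subgradient = b - a^T x = 7.0
  y^{k+1} = 1.75 + 0.25*7.0 = 3.5
Step 3: y^k = 3.5, reduced costs: (0.5, -7.5)
  x^k = (0.0, 11.0), subgradient = b - a^T x = -48.0
  y^{k+1} = 3.5 + 0.25*-48.0 = -8.5
Step 4: y^k = -8.5, reduced costs: (12.5, 52.5)
  x^k = (0.0, 0.0), subgradient = b - a^T x = 7.0
  y^{k+1} = -8.5 + 0.25*7.0 = -6.75
Dual objective at y_4 = -6.75: reduced costs (10.75, 43.75), box minimizer x = (0.0, 0.0)
g(y_4) = b*y + (c1 - a1*y)*x1 + (c2 - a2*y)*x2 = 7*(-6.75) + 10.75*0.0 + 43.75*0.0 = -47.25 + 0.0 + 0.0 = -47.25


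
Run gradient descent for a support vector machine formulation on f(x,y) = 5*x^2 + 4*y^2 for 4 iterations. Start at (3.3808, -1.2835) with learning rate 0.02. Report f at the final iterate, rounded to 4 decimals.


Gradient descent on f(x,y) = 5*x^2 + 4*y^2.
Starting point: (3.3808, -1.2835), alpha = 0.02
Step 1: grad_x = 2*5*3.3808 = 33.808, grad_y = 2*4*-1.2835 = -10.268
  x_1 = 3.3808 - 0.02*33.808 = 2.7046
  y_1 = -1.2835 - 0.02*-10.268 = -1.0781
Step 2: grad_x = 2*5*2.7046 = 27.0464, grad_y = 2*4*-1.0781 = -8.6251
  x_2 = 2.7046 - 0.02*27.0464 = 2.1637
  y_2 = -1.0781 - 0.02*-8.6251 = -0.9056
Step 3: grad_x = 2*5*2.1637 = 21.6371, grad_y = 2*4*-0.9056 = -7.2451
  x_3 = 2.1637 - 0.02*21.6371 = 1.731
  y_3 = -0.9056 - 0.02*-7.2451 = -0.7607
Step 4: grad_x = 2*5*1.731 = 17.3097, grad_y = 2*4*-0.7607 = -6.0859
  x_4 = 1.731 - 0.02*17.3097 = 1.3848
  y_4 = -0.7607 - 0.02*-6.0859 = -0.639
f(1.3848, -0.639) = 5*1.3848^2 + 4*(-0.639)^2 = 11.2214


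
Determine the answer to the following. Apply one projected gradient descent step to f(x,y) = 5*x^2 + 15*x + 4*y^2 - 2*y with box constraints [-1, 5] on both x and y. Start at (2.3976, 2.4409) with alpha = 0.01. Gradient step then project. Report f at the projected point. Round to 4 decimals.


Step 1: Compute gradient at (2.3976, 2.4409).
grad_x = 2*5*2.3976 + 15 = 38.976
grad_y = 2*4*2.4409 - 2 = 17.5272
Step 2: Gradient step.
x_raw = 2.3976 - 0.01*38.976 = 2.0078
y_raw = 2.4409 - 0.01*17.5272 = 2.2656
Step 3: Project onto [-1, 5].
x_proj = clip(2.0078) = 2.0078
y_proj = clip(2.2656) = 2.2656
Step 4: Evaluate f.
f(2.0078, 2.2656) = 66.2757


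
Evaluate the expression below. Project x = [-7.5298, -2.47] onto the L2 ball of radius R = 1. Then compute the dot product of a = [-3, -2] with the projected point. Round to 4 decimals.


Step 1: Compute ||x|| (intermediates to 6 decimals).
||x|| = sqrt((-7.5298)^2 + (-2.47)^2) = 7.924569
Step 2: Project.
Since ||x|| > R, scale = R/||x|| = 1/7.924569 = 0.12619, proj(x) = scale * x
proj(x) = [-0.950185, -0.311689]
Step 3: Dot product.
a^T * proj(x) = -3*(-0.950185) - 2*(-0.311689) = 3.4739


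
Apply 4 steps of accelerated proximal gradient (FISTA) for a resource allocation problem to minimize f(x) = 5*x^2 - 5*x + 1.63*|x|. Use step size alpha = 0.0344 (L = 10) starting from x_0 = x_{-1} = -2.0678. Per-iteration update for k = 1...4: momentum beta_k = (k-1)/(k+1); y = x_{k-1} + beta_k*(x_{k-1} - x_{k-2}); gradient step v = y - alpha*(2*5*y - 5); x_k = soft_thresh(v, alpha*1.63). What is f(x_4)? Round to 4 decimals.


FISTA on f(x) = 5*x^2 - 5*x + 1.63*|x|
L = 10, alpha = 0.0344
Iteration 1: beta = 0.0, y = -2.0678 + 0.0*(-2.0678 + 2.0678) = -2.0678
  grad(y) = -25.678, v = y - alpha*grad = -1.1845
  prox(v) = soft_thresh(-1.1845, 0.0561) = -1.1284
Iteration 2: beta = 0.3333, y = -1.1284 + 0.3333*(-1.1284 + 2.0678) = -0.8153
  grad(y) = -13.1527, v = y - alpha*grad = -0.3628
  prox(v) = soft_thresh(-0.3628, 0.0561) = -0.3067
Iteration 3: beta = 0.5, y = -0.3067 + 0.5*(-0.3067 + 1.1284) = 0.1041
  grad(y) = -3.9592, v = y - alpha*grad = 0.2403
  prox(v) = soft_thresh(0.2403, 0.0561) = 0.1842
Iteration 4: beta = 0.6, y = 0.1842 + 0.6*(0.1842 + 0.3067) = 0.4788
  grad(y) = -0.2122, v = y - alpha*grad = 0.4861
  prox(v) = soft_thresh(0.4861, 0.0561) = 0.43
f(x_4) = 5*0.43^2 - 5*0.43 + 1.63*|0.43| = -0.5246


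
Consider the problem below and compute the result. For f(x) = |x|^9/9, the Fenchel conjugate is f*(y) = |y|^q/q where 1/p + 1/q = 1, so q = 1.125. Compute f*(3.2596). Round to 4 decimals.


The conjugate exponent q satisfies 1/p + 1/q = 1.
p = 9, so q = 9/(9 - 1) = 1.125
|y|^q = 3.2596^1.125 = 3.7784
f*(3.2596) = 3.7784 / 1.125 = 3.3586


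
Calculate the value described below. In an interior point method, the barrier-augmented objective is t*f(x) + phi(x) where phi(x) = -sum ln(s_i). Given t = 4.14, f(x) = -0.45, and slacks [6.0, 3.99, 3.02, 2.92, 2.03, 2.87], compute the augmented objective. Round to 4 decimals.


Step 1: Compute log-barrier.
ln values: [1.7918, 1.3838, 1.1053, 1.0716, 0.708, 1.0543]
phi = -(1.7918 + 1.3838 + 1.1053 + 1.0716 + 0.708 + 1.0543) = -7.1147
Step 2: Compute augmented objective.
t*f(x) = 4.14*-0.45 = -1.863
Total = -1.863 - 7.1147 = -8.9777


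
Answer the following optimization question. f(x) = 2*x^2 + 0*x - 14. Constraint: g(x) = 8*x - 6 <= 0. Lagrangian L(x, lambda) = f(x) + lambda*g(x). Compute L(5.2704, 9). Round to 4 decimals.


Step 1: Evaluate f(x).
f(5.2704) = 2*5.2704^2 + 0*5.2704 - 14 = 41.5542
Step 2: Evaluate g(x).
g(5.2704) = 8*5.2704 - 6 = 36.1632
Step 3: Compute Lagrangian.
L = 41.5542 + 9*36.1632 = 367.023


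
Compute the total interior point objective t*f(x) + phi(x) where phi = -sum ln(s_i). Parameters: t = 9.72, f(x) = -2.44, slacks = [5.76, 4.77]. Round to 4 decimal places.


Step 1: Compute log-barrier.
ln values: [1.7509, 1.5623]
phi = -(1.7509 + 1.5623) = -3.3133
Step 2: Compute augmented objective.
t*f(x) = 9.72*-2.44 = -23.7168
Total = -23.7168 - 3.3133 = -27.0301


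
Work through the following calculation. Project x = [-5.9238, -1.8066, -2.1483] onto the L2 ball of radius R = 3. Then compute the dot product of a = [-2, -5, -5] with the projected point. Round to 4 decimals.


Step 1: Compute ||x|| (intermediates to 6 decimals).
||x|| = sqrt((-5.9238)^2 + (-1.8066)^2 + (-2.1483)^2) = 6.555181
Step 2: Project.
Since ||x|| > R, scale = R/||x|| = 3/6.555181 = 0.457653, proj(x) = scale * x
proj(x) = [-2.711045, -0.826796, -0.983176]
Step 3: Dot product.
a^T * proj(x) = -2*(-2.711045) - 5*(-0.826796) - 5*(-0.983176) = 14.472


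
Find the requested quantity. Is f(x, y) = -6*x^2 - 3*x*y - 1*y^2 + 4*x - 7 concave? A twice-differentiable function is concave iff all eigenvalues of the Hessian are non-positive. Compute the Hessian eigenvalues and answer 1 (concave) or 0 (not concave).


The Hessian of f(x,y) = -6*x^2 - 3*x*y - 1*y^2 + 4*x - 7 is:
H = [[-12, -3], [-3, -2]]
Trace = -12 - 2 = -14
Determinant = -12*-2 - (-3)^2 = 15
Discriminant = (-14)^2 - 4*15 = 136.0
Eigenvalues: lambda_1 = -12.831, lambda_2 = -1.169
The function is concave.

1


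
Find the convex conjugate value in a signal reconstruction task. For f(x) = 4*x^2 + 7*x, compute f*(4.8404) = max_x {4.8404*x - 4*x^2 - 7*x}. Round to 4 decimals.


f*(y) = sup_x {y*x - a*x^2 - b*x} = sup_x {(y-b)*x - a*x^2}
FOC: (y - b) - 2a*x = 0 => x* = (y - b)/(2a)
x* = (4.8404 - 7)/(2*4) = -0.27
f*(4.8404) = (y-b)^2/(4a) = (4.8404 - 7)^2/(4*4)
= 4.6639/16 = 0.2915


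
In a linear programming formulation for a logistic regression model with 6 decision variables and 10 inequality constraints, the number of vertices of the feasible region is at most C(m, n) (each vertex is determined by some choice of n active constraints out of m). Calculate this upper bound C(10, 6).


Each vertex corresponds to some choice of n active constraints out of m, so the number of vertices is at most C(m, n) = m! / (n!(m-n)!).
m = 10, n = 6
Numerator: 10 * 9 * 8 * 7 * 6 * 5
Denominator: 6! = 720
C(10, 6) = 210


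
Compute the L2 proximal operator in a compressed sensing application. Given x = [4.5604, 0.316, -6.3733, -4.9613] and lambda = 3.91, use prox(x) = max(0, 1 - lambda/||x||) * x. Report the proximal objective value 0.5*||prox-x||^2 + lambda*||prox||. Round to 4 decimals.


Step 1: Compute ||x||.
||x|| = 9.2807
Step 2: Compute scaling factor.
scale = max(0, 1 - 3.91/9.2807) = 0.5787
Step 3: prox(x) = [2.6391, 0.1829, -3.6882, -2.8711]
||prox(x)|| = 5.3707
Step 4: Proximal objective.
0.5*||prox-x||^2 = 7.6441
lambda*||prox|| = 20.9994
Total = 28.6433


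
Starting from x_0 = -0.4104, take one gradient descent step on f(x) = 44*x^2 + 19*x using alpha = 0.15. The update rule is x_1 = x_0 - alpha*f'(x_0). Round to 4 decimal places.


We compute the gradient at x_0 and apply the update.
f'(x) = 88*x + 19
f'(-0.4104) = 88*-0.4104 + 19 = -17.1152
x_1 = -0.4104 - 0.15*-17.1152 = 2.1569


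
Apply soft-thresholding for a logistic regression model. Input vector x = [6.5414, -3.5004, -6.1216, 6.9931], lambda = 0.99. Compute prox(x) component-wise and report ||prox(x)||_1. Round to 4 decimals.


Soft-thresholding with lambda = 0.99:
prox(6.5414) = sign(6.5414)*max(|6.5414| - 0.99, 0) = 5.5514
prox(-3.5004) = sign(-3.5004)*max(|-3.5004| - 0.99, 0) = -2.5104
prox(-6.1216) = sign(-6.1216)*max(|-6.1216| - 0.99, 0) = -5.1316
prox(6.9931) = sign(6.9931)*max(|6.9931| - 0.99, 0) = 6.0031
prox(x) = [5.5514, -2.5104, -5.1316, 6.0031]
||prox(x)||_1 = 5.5514 + 2.5104 + 5.1316 + 6.0031 = 19.1965


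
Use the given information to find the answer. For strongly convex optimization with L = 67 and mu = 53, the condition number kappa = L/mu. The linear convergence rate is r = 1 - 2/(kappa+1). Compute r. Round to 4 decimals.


Step 1: Compute the condition number.
kappa = L/mu = 67/53 = 1.2642
Step 2: Compute the convergence rate.
r = 1 - 2/(kappa + 1) = 1 - 2*mu/(L + mu) = (L - mu)/(L + mu) = 14/120 = 0.1167


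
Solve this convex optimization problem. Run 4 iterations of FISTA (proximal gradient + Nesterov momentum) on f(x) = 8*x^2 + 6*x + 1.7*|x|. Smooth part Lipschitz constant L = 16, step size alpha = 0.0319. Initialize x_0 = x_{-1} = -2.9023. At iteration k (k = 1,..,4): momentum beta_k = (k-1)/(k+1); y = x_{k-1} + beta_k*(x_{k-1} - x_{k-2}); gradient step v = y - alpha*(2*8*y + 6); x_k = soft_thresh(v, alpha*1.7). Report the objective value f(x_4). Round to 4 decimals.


FISTA on f(x) = 8*x^2 + 6*x + 1.7*|x|
L = 16, alpha = 0.0319
Iteration 1: beta = 0.0, y = -2.9023 + 0.0*(-2.9023 + 2.9023) = -2.9023
  grad(y) = -40.4368, v = y - alpha*grad = -1.6124
  prox(v) = soft_thresh(-1.6124, 0.0542) = -1.5581
Iteration 2: beta = 0.3333, y = -1.5581 + 0.3333*(-1.5581 + 2.9023) = -1.1101
  grad(y) = -11.7613, v = y - alpha*grad = -0.7349
  prox(v) = soft_thresh(-0.7349, 0.0542) = -0.6807
Iteration 3: beta = 0.5, y = -0.6807 + 0.5*(-0.6807 + 1.5581) = -0.2419
  grad(y) = 2.1291, v = y - alpha*grad = -0.3098
  prox(v) = soft_thresh(-0.3098, 0.0542) = -0.2556
Iteration 4: beta = 0.6, y = -0.2556 + 0.6*(-0.2556 + 0.6807) = -0.0006
  grad(y) = 5.9905, v = y - alpha*grad = -0.1917
  prox(v) = soft_thresh(-0.1917, 0.0542) = -0.1375
f(x_4) = 8*(-0.1375)^2 + 6*(-0.1375) + 1.7*|-0.1375| = -0.4399


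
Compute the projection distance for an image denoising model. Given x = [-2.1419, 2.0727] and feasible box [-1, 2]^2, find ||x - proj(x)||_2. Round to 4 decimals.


Project each component onto [-1, 2].
clip(-2.1419) = -1.0, clip(2.0727) = 2.0
Projection = [-1.0, 2.0]
Squared diffs: [1.3039, 0.0053]
Distance = sqrt(1.3092) = 1.1442


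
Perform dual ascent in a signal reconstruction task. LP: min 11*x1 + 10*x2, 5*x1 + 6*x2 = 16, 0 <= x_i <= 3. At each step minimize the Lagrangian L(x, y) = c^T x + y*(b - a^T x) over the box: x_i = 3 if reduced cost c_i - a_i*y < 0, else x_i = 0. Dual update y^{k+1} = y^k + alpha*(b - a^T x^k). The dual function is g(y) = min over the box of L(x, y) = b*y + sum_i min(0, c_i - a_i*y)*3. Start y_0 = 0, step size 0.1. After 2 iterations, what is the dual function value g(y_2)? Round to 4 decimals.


Dual ascent for LP: min 11*x1 + 10*x2, 5*x1 + 6*x2 = 16, 0 <= x_i <= 3
Step 1: y^k = 0.0, reduced costs: (11.0, 10.0)
  x^k = (0.0, 0.0), subgradient = b - a^T x = 16.0
  y^{k+1} = 0.0 + 0.1*16.0 = 1.6
Step 2: y^k = 1.6, reduced costs: (3.0, 0.4)
  x^k = (0.0, 0.0), subgradient = b - a^T x = 16.0
  y^{k+1} = 1.6 + 0.1*16.0 = 3.2
Dual objective at y_2 = 3.2: reduced costs (-5.0, -9.2), box minimizer x = (3.0, 3.0)
g(y_2) = b*y + (c1 - a1*y)*x1 + (c2 - a2*y)*x2 = 16*3.2 + (-5.0)*3.0 + (-9.2)*3.0 = 51.2 - 15.0 - 27.6 = 8.6


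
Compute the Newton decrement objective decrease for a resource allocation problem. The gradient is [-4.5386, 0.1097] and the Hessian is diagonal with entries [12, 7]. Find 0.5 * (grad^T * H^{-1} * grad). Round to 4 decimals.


Step 1: H is diagonal, so H^(-1) * g = [-0.3782, 0.0157].
Step 2: g^T H^(-1) g = sum_i g_i^2 / H_ii
  = (-4.5386)^2/12 + (0.1097)^2/7
  = 1.7166 + 0.0017 = 1.7183
Step 3: Objective decrease = 0.5 * g^T H^(-1) g = 0.8591


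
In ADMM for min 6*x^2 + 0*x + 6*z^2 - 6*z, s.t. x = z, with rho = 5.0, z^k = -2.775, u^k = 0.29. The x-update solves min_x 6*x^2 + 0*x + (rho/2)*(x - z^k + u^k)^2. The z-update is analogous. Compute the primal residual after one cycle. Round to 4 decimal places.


ADMM iteration with rho = 5.0, z^k = -2.775, u^k = 0.29
Step 1: x-update.
Minimize 6*x^2 + 0*x + (5.0/2)*(x + 2.775 + 0.29)^2
FOC: (2*6 + 5.0)*x = 0 + 5.0*(-2.775 - 0.29)
x^{k+1} = -0.9015
Step 2: z-update.
Minimize 6*z^2 - 6*z + (5.0/2)*(-0.9015 - z + 0.29)^2
FOC: (2*6 + 5.0)*z = 6 + 5.0*(-0.9015 + 0.29)
z^{k+1} = 0.1731
Step 3: u-update.
u^{k+1} = 0.29 - 0.9015 - 0.1731 = -0.7846
Step 4: Primal residual = |-0.9015 - 0.1731| = 1.0746


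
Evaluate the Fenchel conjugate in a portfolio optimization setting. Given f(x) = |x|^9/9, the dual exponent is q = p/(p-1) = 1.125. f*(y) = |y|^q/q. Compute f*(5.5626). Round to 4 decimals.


The conjugate exponent q satisfies 1/p + 1/q = 1.
p = 9, so q = 9/(9 - 1) = 1.125
|y|^q = 5.5626^1.125 = 6.8935
f*(5.5626) = 6.8935 / 1.125 = 6.1275


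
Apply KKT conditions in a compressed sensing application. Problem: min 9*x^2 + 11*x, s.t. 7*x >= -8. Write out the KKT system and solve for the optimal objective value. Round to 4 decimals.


Step 1: Try lambda = 0 (constraint inactive).
Stationarity: 2*9*x + 11 = 0
x* = -11/(2*9) = -11/18 = -0.6111 (rounded; the exact value -11/18 is used below)
Check constraint: 7*-0.6111 = -4.2777 >= -8 -- satisfied.
Step 2: Compute optimal value.
f(x*) = 9*(-11/18)^2 + 11*(-11/18) = -3.3611


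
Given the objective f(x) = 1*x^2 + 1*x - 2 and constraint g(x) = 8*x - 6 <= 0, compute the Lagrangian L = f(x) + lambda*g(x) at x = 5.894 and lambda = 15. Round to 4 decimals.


Step 1: Evaluate f(x).
f(5.894) = 1*5.894^2 + 1*5.894 - 2 = 38.6332
Step 2: Evaluate g(x).
g(5.894) = 8*5.894 - 6 = 41.152
Step 3: Compute Lagrangian.
L = 38.6332 + 15*41.152 = 655.9132


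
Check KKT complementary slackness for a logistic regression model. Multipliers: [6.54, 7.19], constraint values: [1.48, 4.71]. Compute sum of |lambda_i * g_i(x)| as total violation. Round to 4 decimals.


KKT complementary slackness check:
lambda_1 * g_1 = 6.54 * 1.48 = 9.6792
lambda_2 * g_2 = 7.19 * 4.71 = 33.8649
Total violation = 9.6792 + 33.8649 = 43.5441


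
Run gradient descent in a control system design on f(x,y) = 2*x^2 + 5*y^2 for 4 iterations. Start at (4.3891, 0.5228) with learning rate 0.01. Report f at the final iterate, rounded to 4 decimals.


Gradient descent on f(x,y) = 2*x^2 + 5*y^2.
Starting point: (4.3891, 0.5228), alpha = 0.01
Step 1: grad_x = 2*2*4.3891 = 17.5564, grad_y = 2*5*0.5228 = 5.228
  x_1 = 4.3891 - 0.01*17.5564 = 4.2135
  y_1 = 0.5228 - 0.01*5.228 = 0.4705
Step 2: grad_x = 2*2*4.2135 = 16.8541, grad_y = 2*5*0.4705 = 4.7052
  x_2 = 4.2135 - 0.01*16.8541 = 4.045
  y_2 = 0.4705 - 0.01*4.7052 = 0.4235
Step 3: grad_x = 2*2*4.045 = 16.18, grad_y = 2*5*0.4235 = 4.2347
  x_3 = 4.045 - 0.01*16.18 = 3.8832
  y_3 = 0.4235 - 0.01*4.2347 = 0.3811
Step 4: grad_x = 2*2*3.8832 = 15.5328, grad_y = 2*5*0.3811 = 3.8112
  x_4 = 3.8832 - 0.01*15.5328 = 3.7279
  y_4 = 0.3811 - 0.01*3.8112 = 0.343
f(3.7279, 0.343) = 2*3.7279^2 + 5*0.343^2 = 28.3823


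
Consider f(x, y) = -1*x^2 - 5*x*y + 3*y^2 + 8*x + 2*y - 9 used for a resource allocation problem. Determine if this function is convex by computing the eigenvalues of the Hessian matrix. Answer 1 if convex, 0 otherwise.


The Hessian of f(x,y) = -1*x^2 - 5*x*y + 3*y^2 + 8*x + 2*y - 9 is:
H = [[-2, -5], [-5, 6]]
Trace = -2 + 6 = 4
Determinant = -2*6 - (-5)^2 = -37
Discriminant = (4)^2 - 4*-37 = 164.0
Eigenvalues: lambda_1 = -4.4031, lambda_2 = 8.4031
The function is not convex.

0


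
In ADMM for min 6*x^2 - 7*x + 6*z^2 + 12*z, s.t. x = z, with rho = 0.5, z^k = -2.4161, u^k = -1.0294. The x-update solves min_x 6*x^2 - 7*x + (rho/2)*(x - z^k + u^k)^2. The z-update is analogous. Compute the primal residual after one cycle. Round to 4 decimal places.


ADMM iteration with rho = 0.5, z^k = -2.4161, u^k = -1.0294
Step 1: x-update.
Minimize 6*x^2 - 7*x + (0.5/2)*(x + 2.4161 - 1.0294)^2
FOC: (2*6 + 0.5)*x = 7 + 0.5*(-2.4161 + 1.0294)
x^{k+1} = 0.5045
Step 2: z-update.
Minimize 6*z^2 + 12*z + (0.5/2)*(0.5045 - z - 1.0294)^2
FOC: (2*6 + 0.5)*z = -12 + 0.5*(0.5045 - 1.0294)
z^{k+1} = -0.981
Step 3: u-update.
u^{k+1} = -1.0294 + 0.5045 + 0.981 = 0.4561
Step 4: Primal residual = |0.5045 + 0.981| = 1.4855


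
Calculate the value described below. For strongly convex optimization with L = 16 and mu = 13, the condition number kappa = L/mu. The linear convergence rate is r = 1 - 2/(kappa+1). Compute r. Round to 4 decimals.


Step 1: Compute the condition number.
kappa = L/mu = 16/13 = 1.2308
Step 2: Compute the convergence rate.
r = 1 - 2/(kappa + 1) = 1 - 2*mu/(L + mu) = (L - mu)/(L + mu) = 3/29 = 0.1034


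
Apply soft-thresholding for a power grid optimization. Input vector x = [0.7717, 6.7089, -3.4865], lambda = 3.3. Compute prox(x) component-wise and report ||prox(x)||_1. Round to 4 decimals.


Soft-thresholding with lambda = 3.3:
prox(0.7717) = sign(0.7717)*max(|0.7717| - 3.3, 0) = 0.0
prox(6.7089) = sign(6.7089)*max(|6.7089| - 3.3, 0) = 3.4089
prox(-3.4865) = sign(-3.4865)*max(|-3.4865| - 3.3, 0) = -0.1865
prox(x) = [0.0, 3.4089, -0.1865]
||prox(x)||_1 = 0.0 + 3.4089 + 0.1865 = 3.5954


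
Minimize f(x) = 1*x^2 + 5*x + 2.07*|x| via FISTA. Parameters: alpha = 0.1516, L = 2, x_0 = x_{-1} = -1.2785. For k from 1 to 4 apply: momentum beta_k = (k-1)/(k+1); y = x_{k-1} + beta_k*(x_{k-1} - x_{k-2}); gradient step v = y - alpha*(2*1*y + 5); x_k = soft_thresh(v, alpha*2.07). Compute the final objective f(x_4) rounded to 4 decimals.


FISTA on f(x) = 1*x^2 + 5*x + 2.07*|x|
L = 2, alpha = 0.1516
Iteration 1: beta = 0.0, y = -1.2785 + 0.0*(-1.2785 + 1.2785) = -1.2785
  grad(y) = 2.443, v = y - alpha*grad = -1.6489
  prox(v) = soft_thresh(-1.6489, 0.3138) = -1.335
Iteration 2: beta = 0.3333, y = -1.335 + 0.3333*(-1.335 + 1.2785) = -1.3539
  grad(y) = 2.2922, v = y - alpha*grad = -1.7014
  prox(v) = soft_thresh(-1.7014, 0.3138) = -1.3876
Iteration 3: beta = 0.5, y = -1.3876 + 0.5*(-1.3876 + 1.335) = -1.4139
  grad(y) = 2.1723, v = y - alpha*grad = -1.7432
  prox(v) = soft_thresh(-1.7432, 0.3138) = -1.4294
Iteration 4: beta = 0.6, y = -1.4294 + 0.6*(-1.4294 + 1.3876) = -1.4544
  grad(y) = 2.0912, v = y - alpha*grad = -1.7714
  prox(v) = soft_thresh(-1.7714, 0.3138) = -1.4576
f(x_4) = 1*(-1.4576)^2 + 5*(-1.4576) + 2.07*|-1.4576| = -2.1462


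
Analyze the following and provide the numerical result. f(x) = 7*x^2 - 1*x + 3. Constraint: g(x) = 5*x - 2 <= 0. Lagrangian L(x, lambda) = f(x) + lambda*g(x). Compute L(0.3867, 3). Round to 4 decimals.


Step 1: Evaluate f(x).
f(0.3867) = 7*0.3867^2 - 1*0.3867 + 3 = 3.6601
Step 2: Evaluate g(x).
g(0.3867) = 5*0.3867 - 2 = -0.0665
Step 3: Compute Lagrangian.
L = 3.6601 + 3*-0.0665 = 3.4606


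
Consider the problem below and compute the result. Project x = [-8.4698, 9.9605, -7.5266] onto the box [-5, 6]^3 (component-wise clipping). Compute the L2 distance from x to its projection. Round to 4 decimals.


Project each component onto [-5, 6].
clip(-8.4698) = -5.0, clip(9.9605) = 6.0, clip(-7.5266) = -5.0
Projection = [-5.0, 6.0, -5.0]
Squared diffs: [12.0395, 15.6856, 6.3837]
Distance = sqrt(34.1088) = 5.8403


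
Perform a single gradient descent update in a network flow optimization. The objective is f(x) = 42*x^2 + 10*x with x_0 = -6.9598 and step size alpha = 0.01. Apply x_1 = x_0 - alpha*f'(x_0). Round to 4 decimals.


We compute the gradient at x_0 and apply the update.
f'(x) = 84*x + 10
f'(-6.9598) = 84*-6.9598 + 10 = -574.6232
x_1 = -6.9598 - 0.01*-574.6232 = -1.2136


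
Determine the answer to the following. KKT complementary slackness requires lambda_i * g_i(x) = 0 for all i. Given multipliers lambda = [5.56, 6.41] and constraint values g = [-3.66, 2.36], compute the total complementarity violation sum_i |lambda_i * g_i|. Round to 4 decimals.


KKT complementary slackness check:
lambda_1 * g_1 = 5.56 * -3.66 = -20.3496
lambda_2 * g_2 = 6.41 * 2.36 = 15.1276
Total violation = 20.3496 + 15.1276 = 35.4772


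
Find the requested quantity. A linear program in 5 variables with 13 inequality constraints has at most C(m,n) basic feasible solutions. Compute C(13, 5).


Each vertex corresponds to some choice of n active constraints out of m, so the number of vertices is at most C(m, n) = m! / (n!(m-n)!).
m = 13, n = 5
Numerator: 13 * 12 * 11 * 10 * 9
Denominator: 5! = 120
C(13, 5) = 1287


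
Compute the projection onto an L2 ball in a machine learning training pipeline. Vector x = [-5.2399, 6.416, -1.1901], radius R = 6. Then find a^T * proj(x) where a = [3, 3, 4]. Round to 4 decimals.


Step 1: Compute ||x|| (intermediates to 6 decimals).
||x|| = sqrt((-5.2399)^2 + 6.416^2 + (-1.1901)^2) = 8.368868
Step 2: Project.
Since ||x|| > R, scale = R/||x|| = 6/8.368868 = 0.716943, proj(x) = scale * x
proj(x) = [-3.75671, 4.599906, -0.853234]
Step 3: Dot product.
a^T * proj(x) = 3*(-3.75671) + 3*4.599906 + 4*(-0.853234) = -0.8833


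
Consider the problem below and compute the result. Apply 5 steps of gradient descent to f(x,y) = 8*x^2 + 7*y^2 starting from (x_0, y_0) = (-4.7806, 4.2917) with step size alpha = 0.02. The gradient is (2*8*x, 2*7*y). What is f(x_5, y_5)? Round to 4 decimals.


Gradient descent on f(x,y) = 8*x^2 + 7*y^2.
Starting point: (-4.7806, 4.2917), alpha = 0.02
Step 1: grad_x = 2*8*-4.7806 = -76.4896, grad_y = 2*7*4.2917 = 60.0838
  x_1 = -4.7806 - 0.02*-76.4896 = -3.2508
  y_1 = 4.2917 - 0.02*60.0838 = 3.09
Step 2: grad_x = 2*8*-3.2508 = -52.0129, grad_y = 2*7*3.09 = 43.2603
  x_2 = -3.2508 - 0.02*-52.0129 = -2.2105
  y_2 = 3.09 - 0.02*43.2603 = 2.2248
Step 3: grad_x = 2*8*-2.2105 = -35.3688, grad_y = 2*7*2.2248 = 31.1474
  x_3 = -2.2105 - 0.02*-35.3688 = -1.5032
  y_3 = 2.2248 - 0.02*31.1474 = 1.6019
Step 4: grad_x = 2*8*-1.5032 = -24.0508, grad_y = 2*7*1.6019 = 22.4262
  x_4 = -1.5032 - 0.02*-24.0508 = -1.0222
  y_4 = 1.6019 - 0.02*22.4262 = 1.1533
Step 5: grad_x = 2*8*-1.0222 = -16.3545, grad_y = 2*7*1.1533 = 16.1468
  x_5 = -1.0222 - 0.02*-16.3545 = -0.6951
  y_5 = 1.1533 - 0.02*16.1468 = 0.8304
f(-0.6951, 0.8304) = 8*(-0.6951)^2 + 7*0.8304^2 = 8.692


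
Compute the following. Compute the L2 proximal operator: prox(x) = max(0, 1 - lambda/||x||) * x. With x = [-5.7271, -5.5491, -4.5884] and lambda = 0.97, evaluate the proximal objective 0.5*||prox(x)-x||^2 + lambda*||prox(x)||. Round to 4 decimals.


Step 1: Compute ||x||.
||x|| = 9.2003
Step 2: Compute scaling factor.
scale = max(0, 1 - 0.97/9.2003) = 0.8946
Step 3: prox(x) = [-5.1233, -4.9641, -4.1046]
||prox(x)|| = 8.2303
Step 4: Proximal objective.
0.5*||prox-x||^2 = 0.4705
lambda*||prox|| = 7.9834
Total = 8.4538


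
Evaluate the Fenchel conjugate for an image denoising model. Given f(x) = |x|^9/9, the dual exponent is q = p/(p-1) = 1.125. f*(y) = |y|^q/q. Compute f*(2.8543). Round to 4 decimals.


The conjugate exponent q satisfies 1/p + 1/q = 1.
p = 9, so q = 9/(9 - 1) = 1.125
|y|^q = 2.8543^1.125 = 3.2541
f*(2.8543) = 3.2541 / 1.125 = 2.8926


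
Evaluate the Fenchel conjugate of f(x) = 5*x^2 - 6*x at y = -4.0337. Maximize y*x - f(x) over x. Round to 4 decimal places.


f*(y) = sup_x {y*x - a*x^2 - b*x} = sup_x {(y-b)*x - a*x^2}
FOC: (y - b) - 2a*x = 0 => x* = (y - b)/(2a)
x* = (-4.0337 + 6)/(2*5) = 0.1966
f*(-4.0337) = (y-b)^2/(4a) = (-4.0337 + 6)^2/(4*5)
= 3.8663/20 = 0.1933


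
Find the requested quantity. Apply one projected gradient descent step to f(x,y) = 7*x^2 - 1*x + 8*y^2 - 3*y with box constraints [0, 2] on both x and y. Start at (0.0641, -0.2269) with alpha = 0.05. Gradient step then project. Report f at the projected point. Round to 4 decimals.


Step 1: Compute gradient at (0.0641, -0.2269).
grad_x = 2*7*0.0641 - 1 = -0.1026
grad_y = 2*8*-0.2269 - 3 = -6.6304
Step 2: Gradient step.
x_raw = 0.0641 - 0.05*-0.1026 = 0.0692
y_raw = -0.2269 - 0.05*-6.6304 = 0.1046
Step 3: Project onto [0, 2].
x_proj = clip(0.0692) = 0.0692
y_proj = clip(0.1046) = 0.1046
Step 4: Evaluate f.
f(0.0692, 0.1046) = -0.262


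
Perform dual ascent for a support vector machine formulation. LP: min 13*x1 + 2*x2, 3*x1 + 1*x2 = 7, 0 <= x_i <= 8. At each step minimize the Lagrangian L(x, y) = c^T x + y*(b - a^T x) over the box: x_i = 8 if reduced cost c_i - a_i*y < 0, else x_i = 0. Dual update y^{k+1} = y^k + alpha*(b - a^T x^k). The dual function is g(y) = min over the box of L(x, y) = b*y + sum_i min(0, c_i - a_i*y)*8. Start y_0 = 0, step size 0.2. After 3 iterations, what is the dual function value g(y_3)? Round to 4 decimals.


Dual ascent for LP: min 13*x1 + 2*x2, 3*x1 + 1*x2 = 7, 0 <= x_i <= 8
Step 1: y^k = 0.0, reduced costs: (13.0, 2.0)
  x^k = (0.0, 0.0), subgradient = b - a^T x = 7.0
  y^{k+1} = 0.0 + 0.2*7.0 = 1.4
Step 2: y^k = 1.4, reduced costs: (8.8, 0.6)
  x^k = (0.0, 0.0), subgradient = b - a^T x = 7.0
  y^{k+1} = 1.4 + 0.2*7.0 = 2.8
Step 3: y^k = 2.8, reduced costs: (4.6, -0.8)
  x^k = (0.0, 8.0), subgradient = b - a^T x = -1.0
  y^{k+1} = 2.8 + 0.2*-1.0 = 2.6
Dual objective at y_3 = 2.6: reduced costs (5.2, -0.6), box minimizer x = (0.0, 8.0)
g(y_3) = b*y + (c1 - a1*y)*x1 + (c2 - a2*y)*x2 = 7*2.6 + 5.2*0.0 + (-0.6)*8.0 = 18.2 + 0.0 - 4.8 = 13.4


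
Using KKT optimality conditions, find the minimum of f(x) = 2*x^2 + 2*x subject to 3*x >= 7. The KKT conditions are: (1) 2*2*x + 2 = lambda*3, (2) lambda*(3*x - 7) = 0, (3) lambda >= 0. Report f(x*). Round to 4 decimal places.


Step 1: Try lambda = 0 (constraint inactive).
x_unc = -2/(2*2) = -0.5
Check: 3*-0.5 = -1.5 < 7 -- violated!
Step 2: Constraint must be active: 3*x = 7
x* = 7/3 = 2.3333 (rounded; the exact value 7/3 is used below)
lambda = (2*2*(7/3) + 2)/3 = 3.7778
Step 3: Compute optimal value.
f(x*) = 2*(7/3)^2 + 2*(7/3) = 15.5556


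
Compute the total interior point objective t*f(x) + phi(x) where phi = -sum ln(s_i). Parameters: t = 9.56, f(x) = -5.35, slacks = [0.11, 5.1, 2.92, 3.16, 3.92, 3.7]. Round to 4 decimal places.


Step 1: Compute log-barrier.
ln values: [-2.2073, 1.6292, 1.0716, 1.1506, 1.3661, 1.3083]
phi = -(-2.2073 + 1.6292 + 1.0716 + 1.1506 + 1.3661 + 1.3083) = -4.3185
Step 2: Compute augmented objective.
t*f(x) = 9.56*-5.35 = -51.146
Total = -51.146 - 4.3185 = -55.4645
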